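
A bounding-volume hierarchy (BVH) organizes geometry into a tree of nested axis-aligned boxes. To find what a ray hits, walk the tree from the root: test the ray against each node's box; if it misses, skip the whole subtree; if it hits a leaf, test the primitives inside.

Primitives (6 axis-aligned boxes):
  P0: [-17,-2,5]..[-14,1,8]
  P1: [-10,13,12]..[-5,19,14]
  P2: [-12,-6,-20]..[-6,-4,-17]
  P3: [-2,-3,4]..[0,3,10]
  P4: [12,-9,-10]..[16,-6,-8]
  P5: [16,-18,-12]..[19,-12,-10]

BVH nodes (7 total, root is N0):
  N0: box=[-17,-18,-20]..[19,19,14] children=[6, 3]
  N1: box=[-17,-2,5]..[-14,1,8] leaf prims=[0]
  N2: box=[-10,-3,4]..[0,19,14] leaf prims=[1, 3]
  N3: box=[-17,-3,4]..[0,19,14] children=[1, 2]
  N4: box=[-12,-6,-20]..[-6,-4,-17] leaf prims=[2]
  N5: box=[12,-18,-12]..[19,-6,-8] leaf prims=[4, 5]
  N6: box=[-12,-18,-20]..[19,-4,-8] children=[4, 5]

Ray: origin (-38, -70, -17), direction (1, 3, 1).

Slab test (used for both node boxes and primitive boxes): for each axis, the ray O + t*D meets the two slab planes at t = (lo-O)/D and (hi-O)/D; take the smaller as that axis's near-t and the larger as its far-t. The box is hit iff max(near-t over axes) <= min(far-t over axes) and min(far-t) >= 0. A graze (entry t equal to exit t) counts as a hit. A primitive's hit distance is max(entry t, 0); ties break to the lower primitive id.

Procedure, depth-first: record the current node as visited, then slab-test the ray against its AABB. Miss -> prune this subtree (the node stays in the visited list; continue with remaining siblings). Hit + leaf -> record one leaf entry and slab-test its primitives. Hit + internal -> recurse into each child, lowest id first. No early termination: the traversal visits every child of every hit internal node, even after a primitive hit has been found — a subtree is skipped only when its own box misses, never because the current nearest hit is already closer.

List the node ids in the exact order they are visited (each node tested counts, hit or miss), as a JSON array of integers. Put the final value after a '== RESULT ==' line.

Walk:
N0 x:[21,57] y:[52/3,89/3] z:[-3,31] -> hit [21,89/3], descend [3, 6]
  N3 x:[21,38] y:[67/3,89/3] z:[21,31] -> hit [67/3,89/3], descend [1, 2]
    N1 x:[21,24] y:[68/3,71/3] z:[22,25] -> hit [68/3,71/3] leaf, test {P0@t=68/3}
    N2 x:[28,38] y:[67/3,89/3] z:[21,31] -> hit [28,89/3] leaf, test {P1@t=29, P3(miss)}
  N6 x:[26,57] y:[52/3,22] z:[-3,9] -> miss, prune

order=[0, 3, 1, 2, 6]  |boxes|=5  |leaves|=2  hit=P0

== RESULT ==
[0, 3, 1, 2, 6]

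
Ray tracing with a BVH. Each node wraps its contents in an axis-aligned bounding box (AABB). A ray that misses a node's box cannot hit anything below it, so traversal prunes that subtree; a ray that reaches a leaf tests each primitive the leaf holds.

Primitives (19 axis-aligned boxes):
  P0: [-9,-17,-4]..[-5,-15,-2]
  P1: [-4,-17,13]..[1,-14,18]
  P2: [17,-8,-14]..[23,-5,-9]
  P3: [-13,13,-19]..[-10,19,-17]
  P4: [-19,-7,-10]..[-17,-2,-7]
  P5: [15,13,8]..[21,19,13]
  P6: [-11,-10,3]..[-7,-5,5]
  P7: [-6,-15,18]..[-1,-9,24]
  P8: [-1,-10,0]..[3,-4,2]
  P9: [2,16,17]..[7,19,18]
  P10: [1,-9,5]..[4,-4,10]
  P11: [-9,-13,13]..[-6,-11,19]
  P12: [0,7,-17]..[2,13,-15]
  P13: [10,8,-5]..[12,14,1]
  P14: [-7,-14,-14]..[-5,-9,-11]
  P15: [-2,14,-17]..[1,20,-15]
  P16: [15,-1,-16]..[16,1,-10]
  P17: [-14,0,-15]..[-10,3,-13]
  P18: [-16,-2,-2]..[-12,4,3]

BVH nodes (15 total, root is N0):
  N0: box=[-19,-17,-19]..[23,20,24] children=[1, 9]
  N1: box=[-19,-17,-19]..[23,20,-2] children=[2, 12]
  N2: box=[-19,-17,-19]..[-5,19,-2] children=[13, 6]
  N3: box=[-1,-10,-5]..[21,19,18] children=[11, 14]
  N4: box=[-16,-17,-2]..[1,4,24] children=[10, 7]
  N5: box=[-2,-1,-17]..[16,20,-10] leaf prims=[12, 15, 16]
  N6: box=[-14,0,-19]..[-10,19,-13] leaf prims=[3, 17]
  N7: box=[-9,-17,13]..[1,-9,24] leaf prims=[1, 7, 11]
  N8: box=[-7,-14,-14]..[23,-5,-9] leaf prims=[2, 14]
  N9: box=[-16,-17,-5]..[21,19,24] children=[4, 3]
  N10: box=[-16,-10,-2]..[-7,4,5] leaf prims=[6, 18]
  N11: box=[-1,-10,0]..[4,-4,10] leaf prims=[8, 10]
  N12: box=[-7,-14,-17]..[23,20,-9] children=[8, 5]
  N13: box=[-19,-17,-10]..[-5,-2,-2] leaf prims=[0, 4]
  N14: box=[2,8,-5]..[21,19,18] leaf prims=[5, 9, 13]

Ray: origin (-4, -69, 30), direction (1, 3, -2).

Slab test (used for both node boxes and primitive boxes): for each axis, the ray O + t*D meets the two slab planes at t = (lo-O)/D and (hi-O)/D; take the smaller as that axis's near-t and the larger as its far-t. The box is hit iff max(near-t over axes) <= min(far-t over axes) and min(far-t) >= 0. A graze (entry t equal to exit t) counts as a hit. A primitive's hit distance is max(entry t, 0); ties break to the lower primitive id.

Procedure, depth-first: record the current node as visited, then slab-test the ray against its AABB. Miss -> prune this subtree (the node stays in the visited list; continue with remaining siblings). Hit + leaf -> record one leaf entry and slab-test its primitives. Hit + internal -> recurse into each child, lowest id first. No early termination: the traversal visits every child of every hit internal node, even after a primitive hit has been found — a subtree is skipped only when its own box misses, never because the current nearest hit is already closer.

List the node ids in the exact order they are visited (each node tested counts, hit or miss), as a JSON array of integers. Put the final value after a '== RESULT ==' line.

Walk:
N0 x:[-15,27] y:[52/3,89/3] z:[3,49/2] -> hit [52/3,49/2], descend [1, 9]
  N1 x:[-15,27] y:[52/3,89/3] z:[16,49/2] -> hit [52/3,49/2], descend [2, 12]
    N2 x:[-15,-1] y:[52/3,88/3] z:[16,49/2] -> miss, prune
    N12 x:[-3,27] y:[55/3,89/3] z:[39/2,47/2] -> hit [39/2,47/2], descend [5, 8]
      N5 x:[2,20] y:[68/3,89/3] z:[20,47/2] -> miss, prune
      N8 x:[-3,27] y:[55/3,64/3] z:[39/2,22] -> hit [39/2,64/3] leaf, test {P2@t=21, P14(miss)}
  N9 x:[-12,25] y:[52/3,88/3] z:[3,35/2] -> hit [52/3,35/2], descend [3, 4]
    N3 x:[3,25] y:[59/3,88/3] z:[6,35/2] -> miss, prune
    N4 x:[-12,5] y:[52/3,73/3] z:[3,16] -> miss, prune

Visited [0, 1, 2, 12, 5, 8, 9, 3, 4]. Tests: 9 box, 1 leaf. Nearest: P2.

== RESULT ==
[0, 1, 2, 12, 5, 8, 9, 3, 4]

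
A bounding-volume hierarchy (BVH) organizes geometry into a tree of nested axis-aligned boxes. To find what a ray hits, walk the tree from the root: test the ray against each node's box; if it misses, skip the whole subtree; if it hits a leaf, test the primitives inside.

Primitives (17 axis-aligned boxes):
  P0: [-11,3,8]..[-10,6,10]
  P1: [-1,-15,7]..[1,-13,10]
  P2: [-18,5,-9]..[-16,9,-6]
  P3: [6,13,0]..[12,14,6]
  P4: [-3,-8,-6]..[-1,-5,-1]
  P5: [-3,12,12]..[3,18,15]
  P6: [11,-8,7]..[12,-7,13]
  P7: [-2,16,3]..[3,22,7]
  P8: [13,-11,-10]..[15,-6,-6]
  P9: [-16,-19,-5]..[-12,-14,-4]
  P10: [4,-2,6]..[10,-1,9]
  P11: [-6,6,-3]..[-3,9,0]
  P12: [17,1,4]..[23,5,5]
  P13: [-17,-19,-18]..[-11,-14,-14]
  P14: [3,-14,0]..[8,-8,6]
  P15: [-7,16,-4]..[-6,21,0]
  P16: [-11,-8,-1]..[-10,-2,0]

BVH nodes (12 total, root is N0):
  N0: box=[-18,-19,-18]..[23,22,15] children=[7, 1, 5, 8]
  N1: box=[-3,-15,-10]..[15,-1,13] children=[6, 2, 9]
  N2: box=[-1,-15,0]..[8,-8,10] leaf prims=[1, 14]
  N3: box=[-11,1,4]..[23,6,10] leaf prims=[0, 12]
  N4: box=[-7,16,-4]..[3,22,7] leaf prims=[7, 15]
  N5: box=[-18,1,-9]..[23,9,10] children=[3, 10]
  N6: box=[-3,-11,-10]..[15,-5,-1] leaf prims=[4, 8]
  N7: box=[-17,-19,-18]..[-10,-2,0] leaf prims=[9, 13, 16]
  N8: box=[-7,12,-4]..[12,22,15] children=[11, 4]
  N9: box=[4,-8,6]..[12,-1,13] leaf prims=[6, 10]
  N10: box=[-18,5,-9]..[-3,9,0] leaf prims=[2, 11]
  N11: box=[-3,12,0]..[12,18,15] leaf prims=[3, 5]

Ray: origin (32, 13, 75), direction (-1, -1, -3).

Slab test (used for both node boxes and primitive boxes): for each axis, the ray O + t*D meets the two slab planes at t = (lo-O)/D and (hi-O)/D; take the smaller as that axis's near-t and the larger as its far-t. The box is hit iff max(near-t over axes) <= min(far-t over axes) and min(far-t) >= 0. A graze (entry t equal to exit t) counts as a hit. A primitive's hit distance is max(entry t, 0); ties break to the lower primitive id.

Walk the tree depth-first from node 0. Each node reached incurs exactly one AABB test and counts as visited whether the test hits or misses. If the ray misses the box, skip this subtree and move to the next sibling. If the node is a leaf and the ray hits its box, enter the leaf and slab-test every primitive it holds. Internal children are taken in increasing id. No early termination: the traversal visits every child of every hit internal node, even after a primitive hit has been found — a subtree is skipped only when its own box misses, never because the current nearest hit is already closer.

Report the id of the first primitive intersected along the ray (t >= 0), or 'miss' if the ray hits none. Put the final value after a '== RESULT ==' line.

Walk:
N0 x:[9,50] y:[-9,32] z:[20,31] -> hit [20,31], descend [1, 5, 7, 8]
  N1 x:[17,35] y:[14,28] z:[62/3,85/3] -> hit [62/3,28], descend [2, 6, 9]
    N2 x:[24,33] y:[21,28] z:[65/3,25] -> hit [24,25] leaf, test {P1(miss), P14@t=24}
    N6 x:[17,35] y:[18,24] z:[76/3,85/3] -> miss, prune
    N9 x:[20,28] y:[14,21] z:[62/3,23] -> hit [62/3,21] leaf, test {P6@t=62/3, P10(miss)}
  N5 x:[9,50] y:[4,12] z:[65/3,28] -> miss, prune
  N7 x:[42,49] y:[15,32] z:[25,31] -> miss, prune
  N8 x:[20,39] y:[-9,1] z:[20,79/3] -> miss, prune

order=[0, 1, 2, 6, 9, 5, 7, 8]  |boxes|=8  |leaves|=2  hit=P6

== RESULT ==
6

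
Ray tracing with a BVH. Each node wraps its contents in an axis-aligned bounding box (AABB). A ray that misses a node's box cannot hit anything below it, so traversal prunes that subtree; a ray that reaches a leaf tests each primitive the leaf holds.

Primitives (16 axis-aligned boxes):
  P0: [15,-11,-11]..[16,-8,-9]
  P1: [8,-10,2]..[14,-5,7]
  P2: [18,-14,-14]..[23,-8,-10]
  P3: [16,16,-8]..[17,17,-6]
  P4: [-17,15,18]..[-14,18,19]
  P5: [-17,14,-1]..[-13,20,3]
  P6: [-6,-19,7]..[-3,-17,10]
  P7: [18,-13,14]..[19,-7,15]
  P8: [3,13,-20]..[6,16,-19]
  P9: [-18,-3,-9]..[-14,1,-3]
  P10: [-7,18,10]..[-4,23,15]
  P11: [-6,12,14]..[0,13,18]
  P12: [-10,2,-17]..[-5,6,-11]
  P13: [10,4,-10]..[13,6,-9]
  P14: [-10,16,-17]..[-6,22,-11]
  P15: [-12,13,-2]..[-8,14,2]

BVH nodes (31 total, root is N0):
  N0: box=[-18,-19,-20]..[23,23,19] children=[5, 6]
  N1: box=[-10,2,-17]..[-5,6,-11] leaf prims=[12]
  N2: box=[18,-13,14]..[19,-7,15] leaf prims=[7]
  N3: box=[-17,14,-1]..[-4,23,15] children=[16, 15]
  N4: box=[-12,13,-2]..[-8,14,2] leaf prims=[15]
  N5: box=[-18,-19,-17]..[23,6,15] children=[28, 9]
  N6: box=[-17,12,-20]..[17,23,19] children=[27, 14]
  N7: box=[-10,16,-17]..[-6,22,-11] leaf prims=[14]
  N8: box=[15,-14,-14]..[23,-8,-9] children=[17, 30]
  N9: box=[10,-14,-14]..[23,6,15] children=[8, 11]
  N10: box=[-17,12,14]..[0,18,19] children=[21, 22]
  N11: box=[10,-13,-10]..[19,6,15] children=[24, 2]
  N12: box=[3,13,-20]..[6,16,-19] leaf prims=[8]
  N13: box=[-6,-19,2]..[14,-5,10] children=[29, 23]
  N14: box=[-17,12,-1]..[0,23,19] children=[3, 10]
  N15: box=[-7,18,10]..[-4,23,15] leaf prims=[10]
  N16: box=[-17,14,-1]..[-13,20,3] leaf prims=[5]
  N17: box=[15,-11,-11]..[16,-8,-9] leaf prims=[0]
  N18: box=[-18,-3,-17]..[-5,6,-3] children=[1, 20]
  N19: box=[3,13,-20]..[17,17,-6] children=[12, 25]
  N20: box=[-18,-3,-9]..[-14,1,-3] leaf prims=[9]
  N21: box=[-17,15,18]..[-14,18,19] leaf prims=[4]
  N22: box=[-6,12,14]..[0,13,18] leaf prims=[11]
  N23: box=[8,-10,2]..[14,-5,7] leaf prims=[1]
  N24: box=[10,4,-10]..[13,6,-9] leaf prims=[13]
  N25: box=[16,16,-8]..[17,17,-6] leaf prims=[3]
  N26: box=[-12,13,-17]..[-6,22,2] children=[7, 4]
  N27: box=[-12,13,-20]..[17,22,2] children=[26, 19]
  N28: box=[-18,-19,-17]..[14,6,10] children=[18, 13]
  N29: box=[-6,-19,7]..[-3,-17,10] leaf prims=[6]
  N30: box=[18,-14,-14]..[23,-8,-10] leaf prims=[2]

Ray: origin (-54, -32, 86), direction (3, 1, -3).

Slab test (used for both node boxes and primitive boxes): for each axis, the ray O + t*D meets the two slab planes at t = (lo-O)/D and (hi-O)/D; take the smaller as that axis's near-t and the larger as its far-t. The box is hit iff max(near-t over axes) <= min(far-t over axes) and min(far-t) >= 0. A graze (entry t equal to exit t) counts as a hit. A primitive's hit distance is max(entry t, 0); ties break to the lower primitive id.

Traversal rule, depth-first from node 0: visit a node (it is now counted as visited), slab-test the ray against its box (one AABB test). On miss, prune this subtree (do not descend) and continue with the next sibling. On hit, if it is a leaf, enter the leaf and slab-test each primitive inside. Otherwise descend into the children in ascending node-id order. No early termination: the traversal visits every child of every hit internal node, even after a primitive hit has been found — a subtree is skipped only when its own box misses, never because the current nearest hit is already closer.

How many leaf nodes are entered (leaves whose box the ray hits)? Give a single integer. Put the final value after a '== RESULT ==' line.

Traverse from the root:
N0 x:[12,77/3] y:[13,55] z:[67/3,106/3] -> hit [67/3,77/3], descend [5, 6]
  N5 x:[12,77/3] y:[13,38] z:[71/3,103/3] -> hit [71/3,77/3], descend [9, 28]
    N9 x:[64/3,77/3] y:[18,38] z:[71/3,100/3] -> hit [71/3,77/3], descend [8, 11]
      N8 x:[23,77/3] y:[18,24] z:[95/3,100/3] -> miss, prune
      N11 x:[64/3,73/3] y:[19,38] z:[71/3,32] -> hit [71/3,73/3], descend [2, 24]
        N2 x:[24,73/3] y:[19,25] z:[71/3,24] -> hit [24,24] leaf, test {P7@t=24}
        N24 x:[64/3,67/3] y:[36,38] z:[95/3,32] -> miss, prune
    N28 x:[12,68/3] y:[13,38] z:[76/3,103/3] -> miss, prune
  N6 x:[37/3,71/3] y:[44,55] z:[67/3,106/3] -> miss, prune

order=[0, 5, 9, 8, 11, 2, 24, 28, 6]  |boxes|=9  |leaves|=1  hit=P7

== RESULT ==
1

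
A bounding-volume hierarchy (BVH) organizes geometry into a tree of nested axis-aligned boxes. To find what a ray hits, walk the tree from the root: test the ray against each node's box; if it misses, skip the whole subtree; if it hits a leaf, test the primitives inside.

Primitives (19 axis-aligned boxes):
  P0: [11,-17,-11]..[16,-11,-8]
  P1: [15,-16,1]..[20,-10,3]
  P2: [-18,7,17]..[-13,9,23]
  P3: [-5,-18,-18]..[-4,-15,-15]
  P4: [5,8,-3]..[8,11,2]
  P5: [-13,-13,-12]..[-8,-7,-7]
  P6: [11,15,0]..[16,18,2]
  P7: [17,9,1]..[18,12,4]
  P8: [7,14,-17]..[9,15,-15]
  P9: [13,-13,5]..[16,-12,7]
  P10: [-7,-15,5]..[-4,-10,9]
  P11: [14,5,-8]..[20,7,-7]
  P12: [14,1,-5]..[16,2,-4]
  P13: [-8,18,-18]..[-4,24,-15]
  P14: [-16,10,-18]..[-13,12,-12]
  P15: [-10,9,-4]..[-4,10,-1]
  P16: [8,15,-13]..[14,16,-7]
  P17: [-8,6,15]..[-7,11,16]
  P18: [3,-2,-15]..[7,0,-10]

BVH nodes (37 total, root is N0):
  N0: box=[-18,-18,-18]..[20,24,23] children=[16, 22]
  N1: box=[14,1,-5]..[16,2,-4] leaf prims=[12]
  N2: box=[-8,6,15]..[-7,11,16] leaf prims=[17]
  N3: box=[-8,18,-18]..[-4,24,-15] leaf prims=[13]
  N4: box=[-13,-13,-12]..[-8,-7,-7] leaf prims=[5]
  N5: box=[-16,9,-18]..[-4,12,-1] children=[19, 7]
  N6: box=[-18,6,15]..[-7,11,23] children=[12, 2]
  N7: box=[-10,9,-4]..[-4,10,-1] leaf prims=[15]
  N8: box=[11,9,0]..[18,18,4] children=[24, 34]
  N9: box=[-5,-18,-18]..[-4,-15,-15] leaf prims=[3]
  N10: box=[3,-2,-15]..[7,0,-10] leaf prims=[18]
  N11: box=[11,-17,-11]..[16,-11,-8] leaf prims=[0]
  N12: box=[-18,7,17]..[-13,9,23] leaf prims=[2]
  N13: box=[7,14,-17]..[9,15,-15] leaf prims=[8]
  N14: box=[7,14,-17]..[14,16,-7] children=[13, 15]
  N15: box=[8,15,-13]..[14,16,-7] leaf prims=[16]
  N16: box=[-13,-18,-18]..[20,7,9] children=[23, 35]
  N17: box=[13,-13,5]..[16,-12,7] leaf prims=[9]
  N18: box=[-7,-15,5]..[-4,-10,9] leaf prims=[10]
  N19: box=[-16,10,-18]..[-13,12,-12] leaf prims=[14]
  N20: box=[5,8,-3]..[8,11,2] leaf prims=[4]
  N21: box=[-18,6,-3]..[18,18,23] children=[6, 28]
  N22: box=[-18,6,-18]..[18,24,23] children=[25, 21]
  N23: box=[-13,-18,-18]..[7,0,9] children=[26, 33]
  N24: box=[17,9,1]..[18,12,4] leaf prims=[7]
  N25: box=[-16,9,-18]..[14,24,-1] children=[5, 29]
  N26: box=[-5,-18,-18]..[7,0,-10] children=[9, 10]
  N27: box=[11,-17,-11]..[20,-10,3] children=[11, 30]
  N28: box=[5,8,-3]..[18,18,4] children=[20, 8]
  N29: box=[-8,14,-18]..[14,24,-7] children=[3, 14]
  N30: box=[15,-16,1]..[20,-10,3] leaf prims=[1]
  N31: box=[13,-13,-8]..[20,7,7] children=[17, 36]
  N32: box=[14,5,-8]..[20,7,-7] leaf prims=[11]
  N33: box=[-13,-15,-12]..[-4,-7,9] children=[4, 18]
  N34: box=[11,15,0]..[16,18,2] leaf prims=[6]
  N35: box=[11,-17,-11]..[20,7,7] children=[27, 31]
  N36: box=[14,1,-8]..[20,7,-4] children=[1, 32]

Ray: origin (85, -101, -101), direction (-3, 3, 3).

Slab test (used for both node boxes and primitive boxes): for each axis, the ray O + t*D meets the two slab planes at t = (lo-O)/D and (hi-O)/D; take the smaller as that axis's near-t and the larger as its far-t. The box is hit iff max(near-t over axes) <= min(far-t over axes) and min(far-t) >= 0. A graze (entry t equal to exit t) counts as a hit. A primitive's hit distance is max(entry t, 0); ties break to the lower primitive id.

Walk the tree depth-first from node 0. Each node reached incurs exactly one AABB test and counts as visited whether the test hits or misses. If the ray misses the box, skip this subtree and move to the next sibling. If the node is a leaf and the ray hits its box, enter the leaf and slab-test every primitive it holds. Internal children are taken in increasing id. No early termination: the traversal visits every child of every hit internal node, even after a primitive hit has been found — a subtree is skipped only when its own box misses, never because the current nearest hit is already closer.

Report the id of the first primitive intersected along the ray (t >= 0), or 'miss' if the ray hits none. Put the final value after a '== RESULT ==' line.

Trace the traversal:
N0 x:[65/3,103/3] y:[83/3,125/3] z:[83/3,124/3] -> hit [83/3,103/3], descend [16, 22]
  N16 x:[65/3,98/3] y:[83/3,36] z:[83/3,110/3] -> hit [83/3,98/3], descend [23, 35]
    N23 x:[26,98/3] y:[83/3,101/3] z:[83/3,110/3] -> hit [83/3,98/3], descend [26, 33]
      N26 x:[26,30] y:[83/3,101/3] z:[83/3,91/3] -> hit [83/3,30], descend [9, 10]
        N9 x:[89/3,30] y:[83/3,86/3] z:[83/3,86/3] -> miss, prune
        N10 x:[26,82/3] y:[33,101/3] z:[86/3,91/3] -> miss, prune
      N33 x:[89/3,98/3] y:[86/3,94/3] z:[89/3,110/3] -> hit [89/3,94/3], descend [4, 18]
        N4 x:[31,98/3] y:[88/3,94/3] z:[89/3,94/3] -> hit [31,94/3] leaf, test {P5@t=31}
        N18 x:[89/3,92/3] y:[86/3,91/3] z:[106/3,110/3] -> miss, prune
    N35 x:[65/3,74/3] y:[28,36] z:[30,36] -> miss, prune
  N22 x:[67/3,103/3] y:[107/3,125/3] z:[83/3,124/3] -> miss, prune

11 AABB tests over nodes [0, 16, 23, 26, 9, 10, 33, 4, 18, 35, 22]; 1 leaf entered; closest P5.

== RESULT ==
5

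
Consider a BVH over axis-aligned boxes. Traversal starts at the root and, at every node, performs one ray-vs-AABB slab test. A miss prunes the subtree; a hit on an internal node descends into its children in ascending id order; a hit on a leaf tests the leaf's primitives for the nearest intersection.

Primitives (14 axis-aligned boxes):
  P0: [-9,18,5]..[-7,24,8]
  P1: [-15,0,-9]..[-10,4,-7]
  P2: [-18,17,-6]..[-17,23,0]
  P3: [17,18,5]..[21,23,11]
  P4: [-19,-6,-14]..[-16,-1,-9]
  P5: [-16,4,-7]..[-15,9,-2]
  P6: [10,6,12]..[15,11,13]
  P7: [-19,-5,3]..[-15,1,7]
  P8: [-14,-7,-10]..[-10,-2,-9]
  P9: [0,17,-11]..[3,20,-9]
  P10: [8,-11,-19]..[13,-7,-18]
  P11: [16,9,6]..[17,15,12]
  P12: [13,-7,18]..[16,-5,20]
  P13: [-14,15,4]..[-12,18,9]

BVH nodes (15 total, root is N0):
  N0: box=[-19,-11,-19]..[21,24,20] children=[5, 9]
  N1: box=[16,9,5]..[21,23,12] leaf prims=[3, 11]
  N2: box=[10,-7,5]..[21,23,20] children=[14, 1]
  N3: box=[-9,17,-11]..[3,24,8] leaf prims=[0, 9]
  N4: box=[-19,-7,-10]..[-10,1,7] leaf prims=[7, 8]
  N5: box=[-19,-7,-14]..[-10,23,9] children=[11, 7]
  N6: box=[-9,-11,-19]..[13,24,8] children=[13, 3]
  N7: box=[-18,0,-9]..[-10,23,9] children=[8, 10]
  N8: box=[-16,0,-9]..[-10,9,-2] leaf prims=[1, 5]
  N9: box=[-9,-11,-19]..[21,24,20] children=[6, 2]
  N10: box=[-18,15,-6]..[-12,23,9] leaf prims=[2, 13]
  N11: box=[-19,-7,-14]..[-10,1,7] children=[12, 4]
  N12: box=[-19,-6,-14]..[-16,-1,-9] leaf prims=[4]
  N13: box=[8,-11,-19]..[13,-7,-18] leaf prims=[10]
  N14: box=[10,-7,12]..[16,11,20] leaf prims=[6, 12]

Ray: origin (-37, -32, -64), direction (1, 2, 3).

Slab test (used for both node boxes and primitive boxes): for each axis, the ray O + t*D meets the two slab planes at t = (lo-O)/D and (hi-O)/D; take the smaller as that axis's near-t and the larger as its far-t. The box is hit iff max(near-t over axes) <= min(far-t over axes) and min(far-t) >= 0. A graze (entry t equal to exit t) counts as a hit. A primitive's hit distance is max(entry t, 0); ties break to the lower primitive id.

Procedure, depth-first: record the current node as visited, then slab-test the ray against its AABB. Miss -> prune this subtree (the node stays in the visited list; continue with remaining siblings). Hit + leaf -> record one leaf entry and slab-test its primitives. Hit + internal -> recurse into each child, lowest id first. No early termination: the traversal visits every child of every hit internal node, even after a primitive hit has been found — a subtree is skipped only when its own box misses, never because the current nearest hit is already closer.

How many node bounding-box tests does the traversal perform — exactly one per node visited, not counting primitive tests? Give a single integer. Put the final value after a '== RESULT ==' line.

Traverse from the root:
N0 x:[18,58] y:[21/2,28] z:[15,28] -> hit [18,28], descend [5, 9]
  N5 x:[18,27] y:[25/2,55/2] z:[50/3,73/3] -> hit [18,73/3], descend [7, 11]
    N7 x:[19,27] y:[16,55/2] z:[55/3,73/3] -> hit [19,73/3], descend [8, 10]
      N8 x:[21,27] y:[16,41/2] z:[55/3,62/3] -> miss, prune
      N10 x:[19,25] y:[47/2,55/2] z:[58/3,73/3] -> hit [47/2,73/3] leaf, test {P2(miss), P13@t=47/2}
    N11 x:[18,27] y:[25/2,33/2] z:[50/3,71/3] -> miss, prune
  N9 x:[28,58] y:[21/2,28] z:[15,28] -> hit [28,28], descend [2, 6]
    N2 x:[47,58] y:[25/2,55/2] z:[23,28] -> miss, prune
    N6 x:[28,50] y:[21/2,28] z:[15,24] -> miss, prune

9 AABB tests over nodes [0, 5, 7, 8, 10, 11, 9, 2, 6]; 1 leaf entered; closest P13.

== RESULT ==
9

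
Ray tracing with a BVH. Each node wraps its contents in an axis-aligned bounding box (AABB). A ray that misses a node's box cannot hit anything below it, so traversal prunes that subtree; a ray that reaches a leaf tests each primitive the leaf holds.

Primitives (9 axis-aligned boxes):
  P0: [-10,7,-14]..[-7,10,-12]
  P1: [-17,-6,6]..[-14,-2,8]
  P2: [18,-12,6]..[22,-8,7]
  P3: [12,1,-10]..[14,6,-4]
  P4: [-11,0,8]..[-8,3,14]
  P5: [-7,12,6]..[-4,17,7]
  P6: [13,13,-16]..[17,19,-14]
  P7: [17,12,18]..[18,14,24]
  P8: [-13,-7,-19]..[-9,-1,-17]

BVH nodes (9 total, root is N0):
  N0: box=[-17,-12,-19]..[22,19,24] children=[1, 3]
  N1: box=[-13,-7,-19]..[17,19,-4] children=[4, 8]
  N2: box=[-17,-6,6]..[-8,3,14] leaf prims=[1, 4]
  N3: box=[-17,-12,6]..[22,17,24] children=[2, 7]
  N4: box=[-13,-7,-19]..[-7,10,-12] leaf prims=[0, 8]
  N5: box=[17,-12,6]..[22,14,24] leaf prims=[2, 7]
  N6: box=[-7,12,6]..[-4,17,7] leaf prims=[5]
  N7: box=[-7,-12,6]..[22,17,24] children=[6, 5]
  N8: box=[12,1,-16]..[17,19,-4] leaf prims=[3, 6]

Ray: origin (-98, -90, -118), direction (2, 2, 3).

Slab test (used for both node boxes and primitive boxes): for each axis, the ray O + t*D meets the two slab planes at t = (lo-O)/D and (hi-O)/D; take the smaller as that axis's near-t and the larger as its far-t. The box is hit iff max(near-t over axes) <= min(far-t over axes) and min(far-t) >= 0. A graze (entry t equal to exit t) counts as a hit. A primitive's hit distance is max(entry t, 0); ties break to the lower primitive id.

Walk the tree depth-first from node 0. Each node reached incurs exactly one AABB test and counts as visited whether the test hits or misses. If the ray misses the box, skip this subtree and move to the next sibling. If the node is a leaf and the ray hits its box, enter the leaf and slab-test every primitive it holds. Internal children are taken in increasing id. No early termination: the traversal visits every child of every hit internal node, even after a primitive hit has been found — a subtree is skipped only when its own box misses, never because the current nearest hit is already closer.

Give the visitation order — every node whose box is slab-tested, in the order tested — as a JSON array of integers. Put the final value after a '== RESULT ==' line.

Traverse from the root:
N0 x:[81/2,60] y:[39,109/2] z:[33,142/3] -> hit [81/2,142/3], descend [1, 3]
  N1 x:[85/2,115/2] y:[83/2,109/2] z:[33,38] -> miss, prune
  N3 x:[81/2,60] y:[39,107/2] z:[124/3,142/3] -> hit [124/3,142/3], descend [2, 7]
    N2 x:[81/2,45] y:[42,93/2] z:[124/3,44] -> hit [42,44] leaf, test {P1@t=42, P4(miss)}
    N7 x:[91/2,60] y:[39,107/2] z:[124/3,142/3] -> hit [91/2,142/3], descend [5, 6]
      N5 x:[115/2,60] y:[39,52] z:[124/3,142/3] -> miss, prune
      N6 x:[91/2,47] y:[51,107/2] z:[124/3,125/3] -> miss, prune

Summary -> nodes [0, 1, 3, 2, 7, 5, 6]; box-tests=7; leaf-entries=1; first=P1

== RESULT ==
[0, 1, 3, 2, 7, 5, 6]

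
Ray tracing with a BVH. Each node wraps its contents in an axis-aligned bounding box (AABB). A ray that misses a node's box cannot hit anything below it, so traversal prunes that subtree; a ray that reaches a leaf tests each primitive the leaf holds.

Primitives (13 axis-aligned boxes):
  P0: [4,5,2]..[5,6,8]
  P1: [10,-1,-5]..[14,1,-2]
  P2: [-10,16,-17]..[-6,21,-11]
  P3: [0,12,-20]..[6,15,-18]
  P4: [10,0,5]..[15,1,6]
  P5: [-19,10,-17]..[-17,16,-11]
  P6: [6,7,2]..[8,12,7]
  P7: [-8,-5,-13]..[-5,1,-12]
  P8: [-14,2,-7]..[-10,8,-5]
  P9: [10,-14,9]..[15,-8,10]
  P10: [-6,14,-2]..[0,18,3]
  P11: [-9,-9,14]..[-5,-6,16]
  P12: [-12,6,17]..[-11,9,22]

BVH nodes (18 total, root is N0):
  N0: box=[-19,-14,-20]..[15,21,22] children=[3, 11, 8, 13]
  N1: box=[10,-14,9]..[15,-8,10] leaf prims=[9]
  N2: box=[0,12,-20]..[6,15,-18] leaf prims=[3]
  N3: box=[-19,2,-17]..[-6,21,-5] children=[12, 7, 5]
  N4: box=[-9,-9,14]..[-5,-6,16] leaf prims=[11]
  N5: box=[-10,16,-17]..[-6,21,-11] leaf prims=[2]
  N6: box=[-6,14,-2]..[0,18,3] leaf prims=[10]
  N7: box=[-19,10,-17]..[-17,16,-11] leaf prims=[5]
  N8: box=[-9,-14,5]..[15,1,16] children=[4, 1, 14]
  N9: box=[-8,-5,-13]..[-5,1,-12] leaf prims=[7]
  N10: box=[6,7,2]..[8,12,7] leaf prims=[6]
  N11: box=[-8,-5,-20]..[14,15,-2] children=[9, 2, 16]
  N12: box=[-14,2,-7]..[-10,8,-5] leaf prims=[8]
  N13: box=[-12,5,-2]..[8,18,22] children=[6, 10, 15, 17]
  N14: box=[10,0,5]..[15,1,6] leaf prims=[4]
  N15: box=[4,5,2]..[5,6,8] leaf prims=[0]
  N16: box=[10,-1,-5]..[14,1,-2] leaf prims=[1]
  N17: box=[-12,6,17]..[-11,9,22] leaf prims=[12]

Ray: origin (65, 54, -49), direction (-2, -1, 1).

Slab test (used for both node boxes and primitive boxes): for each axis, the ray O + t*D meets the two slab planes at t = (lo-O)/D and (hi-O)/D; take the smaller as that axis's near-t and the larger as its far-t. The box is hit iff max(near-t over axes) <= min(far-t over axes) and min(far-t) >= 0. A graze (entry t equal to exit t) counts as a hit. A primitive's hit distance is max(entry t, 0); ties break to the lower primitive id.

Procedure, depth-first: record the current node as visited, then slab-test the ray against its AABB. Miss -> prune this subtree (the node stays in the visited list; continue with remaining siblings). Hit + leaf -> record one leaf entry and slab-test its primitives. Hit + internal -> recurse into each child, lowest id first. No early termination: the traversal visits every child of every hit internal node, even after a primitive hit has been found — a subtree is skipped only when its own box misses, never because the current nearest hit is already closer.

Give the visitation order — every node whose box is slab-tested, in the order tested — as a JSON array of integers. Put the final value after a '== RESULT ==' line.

Walk:
N0 x:[25,42] y:[33,68] z:[29,71] -> hit [33,42], descend [3, 8, 11, 13]
  N3 x:[71/2,42] y:[33,52] z:[32,44] -> hit [71/2,42], descend [5, 7, 12]
    N5 x:[71/2,75/2] y:[33,38] z:[32,38] -> hit [71/2,75/2] leaf, test {P2@t=71/2}
    N7 x:[41,42] y:[38,44] z:[32,38] -> miss, prune
    N12 x:[75/2,79/2] y:[46,52] z:[42,44] -> miss, prune
  N8 x:[25,37] y:[53,68] z:[54,65] -> miss, prune
  N11 x:[51/2,73/2] y:[39,59] z:[29,47] -> miss, prune
  N13 x:[57/2,77/2] y:[36,49] z:[47,71] -> miss, prune

Summary -> nodes [0, 3, 5, 7, 12, 8, 11, 13]; box-tests=8; leaf-entries=1; first=P2

== RESULT ==
[0, 3, 5, 7, 12, 8, 11, 13]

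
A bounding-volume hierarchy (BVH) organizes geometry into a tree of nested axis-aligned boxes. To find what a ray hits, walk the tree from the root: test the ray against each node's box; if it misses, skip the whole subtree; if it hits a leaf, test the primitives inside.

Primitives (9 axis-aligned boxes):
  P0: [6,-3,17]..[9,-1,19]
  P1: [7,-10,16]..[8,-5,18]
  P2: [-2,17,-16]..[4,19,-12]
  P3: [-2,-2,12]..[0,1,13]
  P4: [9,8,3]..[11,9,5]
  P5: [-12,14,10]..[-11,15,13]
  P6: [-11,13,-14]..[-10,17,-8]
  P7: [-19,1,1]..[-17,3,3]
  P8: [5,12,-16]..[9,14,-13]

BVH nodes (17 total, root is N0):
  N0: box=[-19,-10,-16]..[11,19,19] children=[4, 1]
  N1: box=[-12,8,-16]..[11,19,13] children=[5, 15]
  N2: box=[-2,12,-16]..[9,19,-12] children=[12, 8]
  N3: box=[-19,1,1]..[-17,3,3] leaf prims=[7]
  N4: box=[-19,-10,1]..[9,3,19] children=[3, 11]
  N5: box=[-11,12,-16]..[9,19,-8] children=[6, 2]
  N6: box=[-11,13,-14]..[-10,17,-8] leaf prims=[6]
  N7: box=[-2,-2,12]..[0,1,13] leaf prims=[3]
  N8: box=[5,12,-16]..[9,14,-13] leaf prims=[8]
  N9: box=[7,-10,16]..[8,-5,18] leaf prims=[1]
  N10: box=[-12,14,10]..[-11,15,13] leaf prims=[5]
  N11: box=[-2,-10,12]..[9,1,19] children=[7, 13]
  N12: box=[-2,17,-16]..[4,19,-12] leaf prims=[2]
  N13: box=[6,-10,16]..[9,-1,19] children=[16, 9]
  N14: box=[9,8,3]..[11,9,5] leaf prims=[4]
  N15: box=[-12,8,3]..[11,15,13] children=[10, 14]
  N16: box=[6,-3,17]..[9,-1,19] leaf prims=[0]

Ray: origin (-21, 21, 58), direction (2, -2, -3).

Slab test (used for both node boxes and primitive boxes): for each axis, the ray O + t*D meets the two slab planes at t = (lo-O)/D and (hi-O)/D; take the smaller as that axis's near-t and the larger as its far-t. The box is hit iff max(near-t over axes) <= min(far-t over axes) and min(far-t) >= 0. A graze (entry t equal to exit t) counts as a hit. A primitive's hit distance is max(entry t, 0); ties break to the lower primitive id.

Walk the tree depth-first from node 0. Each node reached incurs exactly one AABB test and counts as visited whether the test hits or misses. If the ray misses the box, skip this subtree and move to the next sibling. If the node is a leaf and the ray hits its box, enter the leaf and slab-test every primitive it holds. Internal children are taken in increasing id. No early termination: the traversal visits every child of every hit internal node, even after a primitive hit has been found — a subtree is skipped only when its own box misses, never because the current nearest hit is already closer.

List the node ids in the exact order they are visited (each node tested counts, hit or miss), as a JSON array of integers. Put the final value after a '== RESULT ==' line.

Walk:
N0 x:[1,16] y:[1,31/2] z:[13,74/3] -> hit [13,31/2], descend [1, 4]
  N1 x:[9/2,16] y:[1,13/2] z:[15,74/3] -> miss, prune
  N4 x:[1,15] y:[9,31/2] z:[13,19] -> hit [13,15], descend [3, 11]
    N3 x:[1,2] y:[9,10] z:[55/3,19] -> miss, prune
    N11 x:[19/2,15] y:[10,31/2] z:[13,46/3] -> hit [13,15], descend [7, 13]
      N7 x:[19/2,21/2] y:[10,23/2] z:[15,46/3] -> miss, prune
      N13 x:[27/2,15] y:[11,31/2] z:[13,14] -> hit [27/2,14], descend [9, 16]
        N9 x:[14,29/2] y:[13,31/2] z:[40/3,14] -> hit [14,14] leaf, test {P1@t=14}
        N16 x:[27/2,15] y:[11,12] z:[13,41/3] -> miss, prune

order=[0, 1, 4, 3, 11, 7, 13, 9, 16]  |boxes|=9  |leaves|=1  hit=P1

== RESULT ==
[0, 1, 4, 3, 11, 7, 13, 9, 16]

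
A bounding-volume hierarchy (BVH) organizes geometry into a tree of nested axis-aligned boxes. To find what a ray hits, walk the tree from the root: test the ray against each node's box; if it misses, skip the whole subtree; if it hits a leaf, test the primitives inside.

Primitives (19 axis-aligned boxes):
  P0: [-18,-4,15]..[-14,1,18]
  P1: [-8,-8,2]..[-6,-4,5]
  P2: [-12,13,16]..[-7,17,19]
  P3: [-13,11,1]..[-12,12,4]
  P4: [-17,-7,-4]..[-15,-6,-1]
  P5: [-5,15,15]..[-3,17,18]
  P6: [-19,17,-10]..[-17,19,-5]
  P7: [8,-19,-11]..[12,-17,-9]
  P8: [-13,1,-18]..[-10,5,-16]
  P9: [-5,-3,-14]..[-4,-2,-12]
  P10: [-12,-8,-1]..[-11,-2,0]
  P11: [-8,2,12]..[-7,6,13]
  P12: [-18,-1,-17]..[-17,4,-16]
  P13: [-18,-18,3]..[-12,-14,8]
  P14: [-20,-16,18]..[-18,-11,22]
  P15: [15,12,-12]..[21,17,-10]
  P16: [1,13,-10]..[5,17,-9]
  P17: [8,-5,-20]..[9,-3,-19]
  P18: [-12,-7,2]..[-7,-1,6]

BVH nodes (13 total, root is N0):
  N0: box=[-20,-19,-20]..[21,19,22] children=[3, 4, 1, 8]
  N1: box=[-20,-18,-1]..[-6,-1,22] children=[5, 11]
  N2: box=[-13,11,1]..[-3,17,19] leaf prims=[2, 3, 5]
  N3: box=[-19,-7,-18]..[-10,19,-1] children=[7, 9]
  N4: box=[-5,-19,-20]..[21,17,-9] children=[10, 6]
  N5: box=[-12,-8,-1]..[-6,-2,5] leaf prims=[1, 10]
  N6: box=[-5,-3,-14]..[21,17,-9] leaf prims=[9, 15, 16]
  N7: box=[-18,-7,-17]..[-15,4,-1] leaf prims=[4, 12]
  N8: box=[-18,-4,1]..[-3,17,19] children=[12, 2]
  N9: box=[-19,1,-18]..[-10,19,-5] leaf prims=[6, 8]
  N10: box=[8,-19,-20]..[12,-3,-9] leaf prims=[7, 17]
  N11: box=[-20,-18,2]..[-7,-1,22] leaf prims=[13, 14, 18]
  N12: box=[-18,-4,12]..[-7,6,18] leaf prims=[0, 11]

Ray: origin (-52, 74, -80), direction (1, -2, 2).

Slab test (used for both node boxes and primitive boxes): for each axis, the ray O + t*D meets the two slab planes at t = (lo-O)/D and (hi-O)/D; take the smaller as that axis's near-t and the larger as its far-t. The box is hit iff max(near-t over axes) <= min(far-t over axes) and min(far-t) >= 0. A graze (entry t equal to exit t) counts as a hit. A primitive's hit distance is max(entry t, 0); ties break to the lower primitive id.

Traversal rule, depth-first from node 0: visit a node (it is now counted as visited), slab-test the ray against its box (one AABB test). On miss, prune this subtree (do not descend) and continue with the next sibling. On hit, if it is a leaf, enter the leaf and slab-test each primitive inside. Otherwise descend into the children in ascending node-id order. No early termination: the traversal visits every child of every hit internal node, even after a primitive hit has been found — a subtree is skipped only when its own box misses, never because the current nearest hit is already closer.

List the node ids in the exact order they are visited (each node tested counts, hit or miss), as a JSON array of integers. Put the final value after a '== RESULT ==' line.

Trace the traversal:
N0 x:[32,73] y:[55/2,93/2] z:[30,51] -> hit [32,93/2], descend [1, 3, 4, 8]
  N1 x:[32,46] y:[75/2,46] z:[79/2,51] -> hit [79/2,46], descend [5, 11]
    N5 x:[40,46] y:[38,41] z:[79/2,85/2] -> hit [40,41] leaf, test {P1(miss), P10@t=40}
    N11 x:[32,45] y:[75/2,46] z:[41,51] -> hit [41,45] leaf, test {P13(miss), P14(miss), P18(miss)}
  N3 x:[33,42] y:[55/2,81/2] z:[31,79/2] -> hit [33,79/2], descend [7, 9]
    N7 x:[34,37] y:[35,81/2] z:[63/2,79/2] -> hit [35,37] leaf, test {P4(miss), P12(miss)}
    N9 x:[33,42] y:[55/2,73/2] z:[31,75/2] -> hit [33,73/2] leaf, test {P6(miss), P8(miss)}
  N4 x:[47,73] y:[57/2,93/2] z:[30,71/2] -> miss, prune
  N8 x:[34,49] y:[57/2,39] z:[81/2,99/2] -> miss, prune

9 AABB tests over nodes [0, 1, 5, 11, 3, 7, 9, 4, 8]; 4 leaves entered; closest P10.

== RESULT ==
[0, 1, 5, 11, 3, 7, 9, 4, 8]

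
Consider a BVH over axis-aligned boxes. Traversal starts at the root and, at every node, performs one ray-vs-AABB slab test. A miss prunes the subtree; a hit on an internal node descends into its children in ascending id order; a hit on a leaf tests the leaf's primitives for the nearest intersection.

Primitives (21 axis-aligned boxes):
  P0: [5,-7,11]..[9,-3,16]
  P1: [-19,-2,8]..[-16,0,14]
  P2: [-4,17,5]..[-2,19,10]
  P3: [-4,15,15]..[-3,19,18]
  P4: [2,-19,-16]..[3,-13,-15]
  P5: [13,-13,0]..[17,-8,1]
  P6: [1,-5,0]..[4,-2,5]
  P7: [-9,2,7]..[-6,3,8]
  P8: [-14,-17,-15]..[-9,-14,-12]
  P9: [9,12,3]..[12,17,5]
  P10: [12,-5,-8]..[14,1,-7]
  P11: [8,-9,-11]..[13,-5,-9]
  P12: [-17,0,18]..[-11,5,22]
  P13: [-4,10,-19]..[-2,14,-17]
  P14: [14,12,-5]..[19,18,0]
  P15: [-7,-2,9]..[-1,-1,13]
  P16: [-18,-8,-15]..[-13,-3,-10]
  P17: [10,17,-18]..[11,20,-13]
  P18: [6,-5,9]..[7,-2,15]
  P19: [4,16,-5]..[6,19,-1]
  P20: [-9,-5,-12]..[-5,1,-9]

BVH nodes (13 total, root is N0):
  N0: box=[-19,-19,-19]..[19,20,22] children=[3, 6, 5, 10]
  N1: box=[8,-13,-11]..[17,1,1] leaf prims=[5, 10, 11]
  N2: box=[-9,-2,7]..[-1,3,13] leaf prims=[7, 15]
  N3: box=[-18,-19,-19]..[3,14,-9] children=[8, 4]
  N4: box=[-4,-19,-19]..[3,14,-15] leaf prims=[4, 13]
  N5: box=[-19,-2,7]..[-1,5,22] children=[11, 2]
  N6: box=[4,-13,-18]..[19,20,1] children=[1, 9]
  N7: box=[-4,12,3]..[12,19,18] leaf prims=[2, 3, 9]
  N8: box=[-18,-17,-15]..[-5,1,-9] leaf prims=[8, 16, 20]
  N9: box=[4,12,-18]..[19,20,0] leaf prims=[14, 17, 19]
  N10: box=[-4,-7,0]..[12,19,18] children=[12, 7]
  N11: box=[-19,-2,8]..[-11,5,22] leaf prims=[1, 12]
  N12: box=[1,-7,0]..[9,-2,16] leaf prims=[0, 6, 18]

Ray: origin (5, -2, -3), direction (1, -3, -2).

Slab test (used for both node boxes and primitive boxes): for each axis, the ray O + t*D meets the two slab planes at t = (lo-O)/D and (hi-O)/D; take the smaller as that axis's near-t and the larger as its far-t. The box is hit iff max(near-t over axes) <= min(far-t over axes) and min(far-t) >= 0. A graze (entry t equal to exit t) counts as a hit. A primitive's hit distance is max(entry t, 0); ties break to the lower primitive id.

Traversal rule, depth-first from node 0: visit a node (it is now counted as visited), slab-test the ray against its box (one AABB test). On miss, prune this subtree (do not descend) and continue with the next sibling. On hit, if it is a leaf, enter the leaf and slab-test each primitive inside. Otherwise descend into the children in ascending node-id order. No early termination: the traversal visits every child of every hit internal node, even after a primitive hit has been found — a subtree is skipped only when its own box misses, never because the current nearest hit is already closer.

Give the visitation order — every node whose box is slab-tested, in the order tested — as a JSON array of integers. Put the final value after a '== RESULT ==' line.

Traverse from the root:
N0 x:[-24,14] y:[-22/3,17/3] z:[-25/2,8] -> hit [-22/3,17/3], descend [3, 5, 6, 10]
  N3 x:[-23,-2] y:[-16/3,17/3] z:[3,8] -> miss, prune
  N5 x:[-24,-6] y:[-7/3,0] z:[-25/2,-5] -> miss, prune
  N6 x:[-1,14] y:[-22/3,11/3] z:[-2,15/2] -> hit [-1,11/3], descend [1, 9]
    N1 x:[3,12] y:[-1,11/3] z:[-2,4] -> hit [3,11/3] leaf, test {P5(miss), P10(miss), P11(miss)}
    N9 x:[-1,14] y:[-22/3,-14/3] z:[-3/2,15/2] -> miss, prune
  N10 x:[-9,7] y:[-7,5/3] z:[-21/2,-3/2] -> miss, prune

Summary -> nodes [0, 3, 5, 6, 1, 9, 10]; box-tests=7; leaf-entries=1; first=miss

== RESULT ==
[0, 3, 5, 6, 1, 9, 10]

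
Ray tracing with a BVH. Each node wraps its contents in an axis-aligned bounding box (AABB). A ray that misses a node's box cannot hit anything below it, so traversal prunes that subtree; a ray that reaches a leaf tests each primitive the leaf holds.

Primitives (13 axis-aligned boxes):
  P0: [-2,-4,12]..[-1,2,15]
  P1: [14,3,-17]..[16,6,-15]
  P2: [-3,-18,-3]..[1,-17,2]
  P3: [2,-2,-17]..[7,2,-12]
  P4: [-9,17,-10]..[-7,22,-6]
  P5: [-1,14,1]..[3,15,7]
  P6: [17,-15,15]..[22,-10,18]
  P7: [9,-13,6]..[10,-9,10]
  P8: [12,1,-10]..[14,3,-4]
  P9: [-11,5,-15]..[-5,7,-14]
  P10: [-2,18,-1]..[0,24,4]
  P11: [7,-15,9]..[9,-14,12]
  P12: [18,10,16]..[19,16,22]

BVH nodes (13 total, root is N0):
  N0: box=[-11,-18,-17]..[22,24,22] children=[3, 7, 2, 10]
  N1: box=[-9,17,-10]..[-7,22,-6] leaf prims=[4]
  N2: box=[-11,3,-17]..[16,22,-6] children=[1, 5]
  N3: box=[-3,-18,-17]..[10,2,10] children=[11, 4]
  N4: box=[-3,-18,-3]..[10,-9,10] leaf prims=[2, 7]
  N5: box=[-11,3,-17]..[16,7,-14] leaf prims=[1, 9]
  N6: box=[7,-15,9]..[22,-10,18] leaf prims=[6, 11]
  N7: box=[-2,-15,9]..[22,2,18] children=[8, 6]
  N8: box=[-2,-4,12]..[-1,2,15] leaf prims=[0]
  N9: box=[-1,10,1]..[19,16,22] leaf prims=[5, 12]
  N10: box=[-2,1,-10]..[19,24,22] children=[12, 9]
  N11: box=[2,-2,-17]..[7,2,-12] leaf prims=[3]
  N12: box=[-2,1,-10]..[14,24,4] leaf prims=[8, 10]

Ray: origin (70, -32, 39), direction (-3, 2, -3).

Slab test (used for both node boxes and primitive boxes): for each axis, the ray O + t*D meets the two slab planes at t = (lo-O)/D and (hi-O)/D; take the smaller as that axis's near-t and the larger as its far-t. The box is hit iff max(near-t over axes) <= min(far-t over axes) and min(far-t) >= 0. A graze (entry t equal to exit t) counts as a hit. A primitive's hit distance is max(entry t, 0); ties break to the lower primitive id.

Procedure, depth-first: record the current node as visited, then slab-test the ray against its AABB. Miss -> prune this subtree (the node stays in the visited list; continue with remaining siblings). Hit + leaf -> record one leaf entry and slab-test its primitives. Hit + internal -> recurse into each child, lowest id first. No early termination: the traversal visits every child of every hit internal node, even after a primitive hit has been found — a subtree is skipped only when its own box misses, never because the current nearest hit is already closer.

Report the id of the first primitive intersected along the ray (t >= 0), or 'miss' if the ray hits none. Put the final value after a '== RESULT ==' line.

Trace the traversal:
N0 x:[16,27] y:[7,28] z:[17/3,56/3] -> hit [16,56/3], descend [2, 3, 7, 10]
  N2 x:[18,27] y:[35/2,27] z:[15,56/3] -> hit [18,56/3], descend [1, 5]
    N1 x:[77/3,79/3] y:[49/2,27] z:[15,49/3] -> miss, prune
    N5 x:[18,27] y:[35/2,39/2] z:[53/3,56/3] -> hit [18,56/3] leaf, test {P1@t=18, P9(miss)}
  N3 x:[20,73/3] y:[7,17] z:[29/3,56/3] -> miss, prune
  N7 x:[16,24] y:[17/2,17] z:[7,10] -> miss, prune
  N10 x:[17,24] y:[33/2,28] z:[17/3,49/3] -> miss, prune

7 AABB tests over nodes [0, 2, 1, 5, 3, 7, 10]; 1 leaf entered; closest P1.

== RESULT ==
1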